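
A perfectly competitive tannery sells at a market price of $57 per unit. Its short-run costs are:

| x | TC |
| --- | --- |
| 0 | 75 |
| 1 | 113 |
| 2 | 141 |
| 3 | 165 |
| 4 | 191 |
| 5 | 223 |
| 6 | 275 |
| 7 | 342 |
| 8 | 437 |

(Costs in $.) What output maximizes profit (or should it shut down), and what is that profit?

x = 6; profit = $67

Profit at each row (π = 57x − TC): x=0: -75; x=1: -56; x=2: -27; x=3: 6; x=4: 37; x=5: 62; x=6: 67; x=7: 57; x=8: 19.
Profit is maximized at x = 6. AVC there is 200/6 = $33.33 ≤ P, so producing beats shutting down (which would give -$75).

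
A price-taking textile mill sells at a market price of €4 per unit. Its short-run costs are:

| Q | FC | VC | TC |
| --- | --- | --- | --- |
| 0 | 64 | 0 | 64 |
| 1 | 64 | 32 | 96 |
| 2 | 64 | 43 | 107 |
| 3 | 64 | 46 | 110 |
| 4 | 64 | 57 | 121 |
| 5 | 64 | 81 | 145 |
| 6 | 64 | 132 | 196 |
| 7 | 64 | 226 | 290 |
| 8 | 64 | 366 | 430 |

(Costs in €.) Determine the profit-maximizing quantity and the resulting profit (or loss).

Compute π = P·Q − TC at each output: Q=0: -64; Q=1: -92; Q=2: -99; Q=3: -98; Q=4: -105; Q=5: -125; Q=6: -172; Q=7: -262; Q=8: -398.
Profit is highest at Q = 0. Equivalently, the lowest AVC in the table is 57/4 ≈ €14.25 at Q = 4, and P = €4 falls below it — price never covers variable cost, so the firm shuts down and loses only its fixed cost.

Q = 0 (shut down); profit = -€64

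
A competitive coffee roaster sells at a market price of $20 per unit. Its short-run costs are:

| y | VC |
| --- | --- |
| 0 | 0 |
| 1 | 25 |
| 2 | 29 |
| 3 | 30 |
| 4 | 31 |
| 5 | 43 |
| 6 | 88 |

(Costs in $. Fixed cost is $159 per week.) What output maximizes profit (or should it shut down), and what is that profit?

y = 5; profit = -$102

Profit at each row (π = 20y − TC): y=0: -159; y=1: -164; y=2: -148; y=3: -129; y=4: -110; y=5: -102; y=6: -127.
Profit is maximized at y = 5. AVC there is 43/5 = $8.60 ≤ P, so producing beats shutting down (which would give -$159).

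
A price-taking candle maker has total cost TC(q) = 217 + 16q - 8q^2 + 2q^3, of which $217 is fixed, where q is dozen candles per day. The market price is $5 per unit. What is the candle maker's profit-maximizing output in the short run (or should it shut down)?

From TC, MC = TC'(q) = 16 - 16q + 6q^2 and AVC = VC/q = 16 - 8q + 2q^2.
AVC is minimized where dAVC/dq = -8 + 4q = 0, at q = 2; min AVC = 16 - 8·2 + 2·2^2 = $8.
Since P = $5 < min AVC = $8, price fails to cover variable cost at any output.
Shutting down limits the loss to fixed cost, $217.

Shut down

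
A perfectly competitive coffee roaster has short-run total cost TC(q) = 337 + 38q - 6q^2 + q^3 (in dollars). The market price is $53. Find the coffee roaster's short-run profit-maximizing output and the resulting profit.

Profit = -$237 at q = 5

AVC = 38 - 6q + q^2 has its minimum $29 at q = 3; price $53 clears that bar, so the firm operates.
MC = 38 - 12q + 3q^2. Setting P = MC and taking the root on the rising branch gives q* = 5.
TR = 53·5 = 265. TC = 337 + 165 = 502. Profit = 265 − 502 = -$237.
Shutting down would mean losing the fixed cost of $337, so operating at a loss of $237 is better by $100.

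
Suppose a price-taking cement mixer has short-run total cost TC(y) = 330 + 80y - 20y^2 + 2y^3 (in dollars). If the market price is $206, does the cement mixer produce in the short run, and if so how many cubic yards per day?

Variable cost is VC = 80y - 20y^2 + 2y^3, so AVC = VC/y = 80 - 20y + 2y^2 and MC = dTC/dy = 80 - 40y + 6y^2.
AVC is minimized where dAVC/dy = -20 + 4y = 0, at y = 5; min AVC = 80 - 20·5 + 2·5^2 = $30.
Since P = $206 ≥ min AVC = $30, price covers variable cost and the firm should produce.
P = MC gives -126 - 40y + 6y^2 = 0, with roots -7/3 and 9. Take the larger (rising MC): y* = 9.
Check: AVC at y = 9 is $62 ≤ P, so revenue covers variable cost.
Profit = P·y − TC = 206·9 − 888 = $966.

Produce at y = 9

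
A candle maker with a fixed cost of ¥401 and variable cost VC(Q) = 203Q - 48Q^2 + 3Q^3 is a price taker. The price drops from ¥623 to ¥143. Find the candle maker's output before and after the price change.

AVC = 203 - 48Q + 3Q^2, minimized at Q = 8 where min AVC = ¥11. MC = 203 - 96Q + 9Q^2.
With P = ¥623 above the shutdown price, P = MC gives Q = 14.
At P = ¥143 ≥ min AVC, set P = MC: Q = 10. The firm stays open but cuts output.

Output falls from 14 to 10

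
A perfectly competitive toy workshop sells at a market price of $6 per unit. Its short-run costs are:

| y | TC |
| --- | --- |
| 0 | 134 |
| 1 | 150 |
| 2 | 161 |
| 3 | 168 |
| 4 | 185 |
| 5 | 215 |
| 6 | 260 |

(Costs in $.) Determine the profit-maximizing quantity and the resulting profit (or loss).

y = 0 (shut down); profit = -$134

Tabulate TR − TC: y=0: -134; y=1: -144; y=2: -149; y=3: -150; y=4: -161; y=5: -185; y=6: -224.
Profit is highest at y = 0. Equivalently, the lowest AVC in the table is 34/3 ≈ $11.33 at y = 3, and P = $6 falls below it — price never covers variable cost, so the firm shuts down and loses only its fixed cost.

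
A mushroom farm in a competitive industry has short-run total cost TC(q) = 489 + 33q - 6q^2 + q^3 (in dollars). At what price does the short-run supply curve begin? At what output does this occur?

Short-run supply begins at min AVC. From VC = 33q - 6q^2 + q^3, AVC = 33 - 6q + q^2.
At the minimum of AVC, MC = AVC. MC = 33 - 12q + 3q^2; setting MC = AVC gives 2q^2 - 6q = 0, so q = 3. min AVC = 24.
For P < $24 the firm produces nothing.

$24 per unit, at q = 3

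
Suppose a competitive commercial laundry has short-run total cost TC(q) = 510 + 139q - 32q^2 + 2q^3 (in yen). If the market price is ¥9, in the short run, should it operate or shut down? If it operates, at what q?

Shut down

Variable cost is VC = 139q - 32q^2 + 2q^3, so AVC = VC/q = 139 - 32q + 2q^2 and MC = dTC/dq = 139 - 64q + 6q^2.
The AVC parabola has its vertex at q = 32/4 = 8, where AVC = 139 - 32·8 + 2·8^2 = ¥11.
With P < min AVC (¥9 < ¥11), every unit sold adds to the loss.
Best response: produce nothing and absorb the ¥510 fixed cost.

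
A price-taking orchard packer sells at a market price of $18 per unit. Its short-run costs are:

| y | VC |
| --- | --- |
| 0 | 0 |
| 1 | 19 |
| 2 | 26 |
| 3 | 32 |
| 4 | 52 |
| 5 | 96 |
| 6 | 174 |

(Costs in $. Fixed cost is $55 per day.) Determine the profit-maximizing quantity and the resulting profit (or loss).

y = 3; profit = -$33

Tabulate TR − TC: y=0: -55; y=1: -56; y=2: -45; y=3: -33; y=4: -35; y=5: -61; y=6: -121.
Profit is maximized at y = 3. AVC there is 32/3 = $10.67 ≤ P, so producing beats shutting down (which would give -$55).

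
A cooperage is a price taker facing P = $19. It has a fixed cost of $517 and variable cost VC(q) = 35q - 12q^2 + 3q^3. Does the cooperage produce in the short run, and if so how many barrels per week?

Strip out fixed cost: VC = 35q - 12q^2 + 3q^3. Then AVC = 35 - 12q + 3q^2 and MC = 35 - 24q + 9q^2.
AVC hits its minimum where MC = AVC, at q = 2, giving min AVC = 35 - 12·2 + 3·2^2 = $23.
Since P = $19 < min AVC = $23, price fails to cover variable cost at any output.
Best response: produce nothing and absorb the $517 fixed cost.

Shut down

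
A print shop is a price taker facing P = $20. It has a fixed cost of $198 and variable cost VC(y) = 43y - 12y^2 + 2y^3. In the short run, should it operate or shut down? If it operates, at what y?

Shut down

Variable cost is VC = 43y - 12y^2 + 2y^3, so AVC = VC/y = 43 - 12y + 2y^2 and MC = dTC/dy = 43 - 24y + 6y^2.
AVC hits its minimum where MC = AVC, at y = 3, giving min AVC = 43 - 12·3 + 2·3^2 = $25.
With P < min AVC ($20 < $25), every unit sold adds to the loss.
Best response: produce nothing and absorb the $198 fixed cost.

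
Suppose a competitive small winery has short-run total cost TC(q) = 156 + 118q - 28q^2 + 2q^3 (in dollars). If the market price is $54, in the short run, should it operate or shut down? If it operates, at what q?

From TC, MC = TC'(q) = 118 - 56q + 6q^2 and AVC = VC/q = 118 - 28q + 2q^2.
AVC hits its minimum where MC = AVC, at q = 7, giving min AVC = 118 - 28·7 + 2·7^2 = $20.
P = $54 exceeds min AVC = $20, so the firm stays open.
Solving P = MC: 64 - 56q + 6q^2 = 0 ⇒ q = 4/3 or 8. On the upward-sloping branch, q* = 8.
Check: AVC at q = 8 is $22 ≤ P, so revenue covers variable cost.
Profit = P·q − TC = 54·8 − 332 = $100.

Produce at q = 8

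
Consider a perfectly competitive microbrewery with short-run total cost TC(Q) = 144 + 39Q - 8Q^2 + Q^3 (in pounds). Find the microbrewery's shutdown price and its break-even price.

Shutdown price = £23; break-even price = £51

Shutdown price = min AVC. AVC = 39 - 8Q + Q^2, with vertex at Q = 4 and minimum £23.
ATC = 144/Q + 39 - 8Q + Q^2. Setting dATC/dQ = −144/Q^2 − 8 + 2Q = 0 gives Q = 6 (since 2·6^3 − 8·6^2 = 144).
min ATC = 144/6 + 39 − 8·6 + 6^2 = £51. That is the break-even price.
For £23 ≤ P < £51 the firm produces at a loss; below £23 it shuts down.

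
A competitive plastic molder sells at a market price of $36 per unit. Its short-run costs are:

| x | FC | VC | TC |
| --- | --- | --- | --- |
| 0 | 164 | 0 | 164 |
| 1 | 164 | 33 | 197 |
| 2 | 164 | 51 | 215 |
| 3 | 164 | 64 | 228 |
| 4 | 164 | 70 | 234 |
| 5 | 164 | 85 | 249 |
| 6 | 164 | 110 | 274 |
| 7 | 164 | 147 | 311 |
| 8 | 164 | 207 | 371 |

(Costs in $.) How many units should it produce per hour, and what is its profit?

x = 6; profit = -$58

Profit at each row (π = 36x − TC): x=0: -164; x=1: -161; x=2: -143; x=3: -120; x=4: -90; x=5: -69; x=6: -58; x=7: -59; x=8: -83.
Profit is maximized at x = 6. AVC there is 110/6 = $18.33 ≤ P, so producing beats shutting down (which would give -$164).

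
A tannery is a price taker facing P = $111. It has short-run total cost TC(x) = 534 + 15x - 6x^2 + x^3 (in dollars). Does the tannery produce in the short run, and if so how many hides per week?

Strip out fixed cost: VC = 15x - 6x^2 + x^3. Then AVC = 15 - 6x + x^2 and MC = 15 - 12x + 3x^2.
The AVC parabola has its vertex at x = 6/2 = 3, where AVC = 15 - 6·3 + 3^2 = $6.
Since P = $111 ≥ min AVC = $6, price covers variable cost and the firm should produce.
P = MC gives -96 - 12x + 3x^2 = 0, with roots -4 and 8. Take the larger (rising MC): x* = 8.
Check: AVC at x = 8 is $31 ≤ P, so revenue covers variable cost.
Profit = P·x − TC = 111·8 − 782 = $106.

Produce at x = 8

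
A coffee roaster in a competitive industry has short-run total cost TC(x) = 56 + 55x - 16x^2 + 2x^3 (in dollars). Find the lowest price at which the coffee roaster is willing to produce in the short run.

$23 per unit

The shutdown price is the minimum of AVC. VC = 55x - 16x^2 + 2x^3, so AVC = 55 - 16x + 2x^2.
dAVC/dx = -16 + 4x = 0 gives x = 4. min AVC = 55 - 16·4 + 2·4^2 = 23.
The firm shuts down for any P below $23.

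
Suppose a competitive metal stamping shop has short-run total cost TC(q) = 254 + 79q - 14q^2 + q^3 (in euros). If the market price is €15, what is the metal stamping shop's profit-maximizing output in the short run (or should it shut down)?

Shut down

Strip out fixed cost: VC = 79q - 14q^2 + q^3. Then AVC = 79 - 14q + q^2 and MC = 79 - 28q + 3q^2.
The AVC parabola has its vertex at q = 14/2 = 7, where AVC = 79 - 14·7 + 7^2 = €30.
With P < min AVC (€15 < €30), every unit sold adds to the loss.
The firm minimizes its loss by shutting down and losing only its fixed cost of €254.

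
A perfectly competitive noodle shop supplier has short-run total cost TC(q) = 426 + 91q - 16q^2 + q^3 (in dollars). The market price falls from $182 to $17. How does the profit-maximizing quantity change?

AVC = 91 - 16q + q^2, minimized at q = 8 where min AVC = $27. MC = 91 - 32q + 3q^2.
With P = $182 above the shutdown price, P = MC gives q = 13.
At P = $17 < min AVC = $27, price no longer covers variable cost at any output, so the firm shuts down: q = 0.

Output falls from 13 to 0 (the firm shuts down)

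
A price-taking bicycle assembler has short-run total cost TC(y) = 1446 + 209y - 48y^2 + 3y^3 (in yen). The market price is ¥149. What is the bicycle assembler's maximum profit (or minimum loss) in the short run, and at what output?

Profit = -¥246 at y = 10

AVC = 209 - 48y + 3y^2; min AVC = ¥17 at y = 8. Since P = ¥149 ≥ min AVC, the firm produces.
MC = 209 - 96y + 9y^2. Setting P = MC and taking the root on the rising branch gives y* = 10.
TR = 149·10 = 1490. TC = 1446 + 290 = 1736. Profit = 1490 − 1736 = -¥246.
That loss of ¥246 beats the ¥1446 the firm would lose by shutting down; producing recovers ¥1200 of fixed cost.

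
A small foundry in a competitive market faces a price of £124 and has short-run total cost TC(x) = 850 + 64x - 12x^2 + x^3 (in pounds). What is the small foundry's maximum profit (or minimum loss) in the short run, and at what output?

Profit = -£50 at x = 10

AVC = 64 - 12x + x^2 has its minimum £28 at x = 6; price £124 clears that bar, so the firm operates.
MC = 64 - 24x + 3x^2. Setting P = MC and taking the root on the rising branch gives x* = 10.
TR = 124·10 = 1240. TC = 850 + 440 = 1290. Profit = 1240 − 1290 = -£50.
That loss of £50 beats the £850 the firm would lose by shutting down; producing recovers £800 of fixed cost.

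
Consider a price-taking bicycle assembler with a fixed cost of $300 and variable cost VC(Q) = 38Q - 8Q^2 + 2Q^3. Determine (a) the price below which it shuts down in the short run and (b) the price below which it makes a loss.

Shutdown price = $30; break-even price = $108

AVC = 38 - 8Q + 2Q^2; minimized at Q = 2, giving min AVC = $30. That is the shutdown price.
ATC = 300/Q + 38 - 8Q + 2Q^2. Setting dATC/dQ = −300/Q^2 − 8 + 4Q = 0 gives Q = 5 (since 4·5^3 − 8·5^2 = 300).
min ATC = 300/5 + 38 − 8·5 + 2·5^2 = $108. That is the break-even price.
For $30 ≤ P < $108 the firm produces at a loss; below $30 it shuts down.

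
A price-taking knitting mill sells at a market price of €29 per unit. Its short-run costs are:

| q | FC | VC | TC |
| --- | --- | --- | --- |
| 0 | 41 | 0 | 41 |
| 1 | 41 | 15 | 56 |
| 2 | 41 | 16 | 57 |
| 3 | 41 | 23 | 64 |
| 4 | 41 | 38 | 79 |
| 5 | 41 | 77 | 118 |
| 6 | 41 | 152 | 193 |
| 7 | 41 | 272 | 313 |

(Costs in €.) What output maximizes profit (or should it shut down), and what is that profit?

Profit at each row (π = 29q − TC): q=0: -41; q=1: -27; q=2: 1; q=3: 23; q=4: 37; q=5: 27; q=6: -19; q=7: -110.
Profit is maximized at q = 4. AVC there is 38/4 = €9.50 ≤ P, so producing beats shutting down (which would give -€41).

q = 4; profit = €37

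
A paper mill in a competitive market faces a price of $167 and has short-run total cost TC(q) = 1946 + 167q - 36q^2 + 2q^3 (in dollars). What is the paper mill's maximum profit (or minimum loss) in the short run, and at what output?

Profit = -$218 at q = 12

AVC = 167 - 36q + 2q^2; min AVC = $5 at q = 9. Since P = $167 ≥ min AVC, the firm produces.
With MC = 167 - 72q + 6q^2, P = MC on the upward-sloping part at q* = 12.
TR = 167·12 = 2004. TC = 1946 + 276 = 2222. Profit = 2004 − 2222 = -$218.
By producing, the firm covers all variable cost plus $1728 of fixed cost; shutting down would lose the full $1946.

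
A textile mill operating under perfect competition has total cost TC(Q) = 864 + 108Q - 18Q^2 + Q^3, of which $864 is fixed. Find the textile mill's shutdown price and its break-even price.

Shutdown price = $27; break-even price = $108

Shutdown price = min AVC. AVC = 108 - 18Q + Q^2, with vertex at Q = 9 and minimum $27.
ATC = 864/Q + 108 - 18Q + Q^2. Setting dATC/dQ = −864/Q^2 − 18 + 2Q = 0 gives Q = 12 (since 2·12^3 − 18·12^2 = 864).
min ATC = 864/12 + 108 − 18·12 + 12^2 = $108. That is the break-even price.
For $27 ≤ P < $108 the firm produces at a loss; below $27 it shuts down.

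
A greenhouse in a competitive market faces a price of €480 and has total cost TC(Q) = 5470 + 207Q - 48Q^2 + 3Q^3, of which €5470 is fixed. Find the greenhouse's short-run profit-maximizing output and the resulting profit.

Profit = -€400 at Q = 13

AVC = 207 - 48Q + 3Q^2; min AVC = €15 at Q = 8. Since P = €480 ≥ min AVC, the firm produces.
MC = 207 - 96Q + 9Q^2. Setting P = MC and taking the root on the rising branch gives Q* = 13.
TR = 480·13 = 6240. TC = 5470 + 1170 = 6640. Profit = 6240 − 6640 = -€400.
Shutting down would mean losing the fixed cost of €5470, so operating at a loss of €400 is better by €5070.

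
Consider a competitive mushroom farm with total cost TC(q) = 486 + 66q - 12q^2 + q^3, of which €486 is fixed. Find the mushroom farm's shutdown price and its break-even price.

AVC = 66 - 12q + q^2; minimized at q = 6, giving min AVC = €30. That is the shutdown price.
ATC = 486/q + 66 - 12q + q^2. Setting dATC/dq = −486/q^2 − 12 + 2q = 0 gives q = 9 (since 2·9^3 − 12·9^2 = 486).
min ATC = 486/9 + 66 − 12·9 + 9^2 = €93. That is the break-even price.
Between these two prices the firm operates at a loss; above €93 it earns a profit.

Shutdown price = €30; break-even price = €93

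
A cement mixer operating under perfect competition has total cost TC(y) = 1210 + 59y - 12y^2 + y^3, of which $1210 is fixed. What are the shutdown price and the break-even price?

AVC = 59 - 12y + y^2; minimized at y = 6, giving min AVC = $23. That is the shutdown price.
ATC = 1210/y + 59 - 12y + y^2. Setting dATC/dy = −1210/y^2 − 12 + 2y = 0 gives y = 11 (since 2·11^3 − 12·11^2 = 1210).
min ATC = 1210/11 + 59 − 12·11 + 11^2 = $158. That is the break-even price.
Between these two prices the firm operates at a loss; above $158 it earns a profit.

Shutdown price = $23; break-even price = $158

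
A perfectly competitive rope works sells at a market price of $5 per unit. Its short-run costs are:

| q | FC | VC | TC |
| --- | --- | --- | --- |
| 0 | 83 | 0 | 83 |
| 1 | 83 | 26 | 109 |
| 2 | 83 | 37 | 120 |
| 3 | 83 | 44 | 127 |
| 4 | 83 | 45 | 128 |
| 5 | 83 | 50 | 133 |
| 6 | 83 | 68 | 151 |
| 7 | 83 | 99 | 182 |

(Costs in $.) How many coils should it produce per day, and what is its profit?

Profit at each row (π = 5q − TC): q=0: -83; q=1: -104; q=2: -110; q=3: -112; q=4: -108; q=5: -108; q=6: -121; q=7: -147.
Profit is highest at q = 0. Equivalently, the lowest AVC in the table is 50/5 ≈ $10 at q = 5, and P = $5 falls below it — price never covers variable cost, so the firm shuts down and loses only its fixed cost.

q = 0 (shut down); profit = -$83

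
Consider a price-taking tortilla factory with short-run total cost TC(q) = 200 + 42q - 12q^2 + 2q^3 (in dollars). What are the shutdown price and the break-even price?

Shutdown price = min AVC. AVC = 42 - 12q + 2q^2, with vertex at q = 3 and minimum $24.
ATC = 200/q + 42 - 12q + 2q^2. Setting dATC/dq = −200/q^2 − 12 + 4q = 0 gives q = 5 (since 4·5^3 − 12·5^2 = 200).
min ATC = 200/5 + 42 − 12·5 + 2·5^2 = $72. That is the break-even price.
Between these two prices the firm operates at a loss; above $72 it earns a profit.

Shutdown price = $24; break-even price = $72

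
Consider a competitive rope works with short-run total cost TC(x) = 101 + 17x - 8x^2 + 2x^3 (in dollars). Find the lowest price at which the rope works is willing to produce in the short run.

Short-run supply begins at min AVC. From VC = 17x - 8x^2 + 2x^3, AVC = 17 - 8x + 2x^2.
dAVC/dx = -8 + 4x = 0 gives x = 2. min AVC = 17 - 8·2 + 2·2^2 = 9.
For P < $9 the firm produces nothing.

$9 per unit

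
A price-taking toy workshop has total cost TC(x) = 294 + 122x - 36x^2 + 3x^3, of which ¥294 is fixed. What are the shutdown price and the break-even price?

AVC = 122 - 36x + 3x^2; minimized at x = 6, giving min AVC = ¥14. That is the shutdown price.
ATC = 294/x + 122 - 36x + 3x^2. Setting dATC/dx = −294/x^2 − 36 + 6x = 0 gives x = 7 (since 6·7^3 − 36·7^2 = 294).
min ATC = 294/7 + 122 − 36·7 + 3·7^2 = ¥59. That is the break-even price.
For ¥14 ≤ P < ¥59 the firm produces at a loss; below ¥14 it shuts down.

Shutdown price = ¥14; break-even price = ¥59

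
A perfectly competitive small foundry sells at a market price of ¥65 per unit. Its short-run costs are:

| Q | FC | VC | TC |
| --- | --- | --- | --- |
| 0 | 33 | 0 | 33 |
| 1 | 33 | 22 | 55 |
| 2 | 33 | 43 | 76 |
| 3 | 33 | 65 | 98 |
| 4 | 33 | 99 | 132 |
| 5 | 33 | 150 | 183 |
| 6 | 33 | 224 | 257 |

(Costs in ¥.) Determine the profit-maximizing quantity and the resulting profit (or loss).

Q = 5; profit = ¥142

Profit at each row (π = 65Q − TC): Q=0: -33; Q=1: 10; Q=2: 54; Q=3: 97; Q=4: 128; Q=5: 142; Q=6: 133.
Profit is maximized at Q = 5. AVC there is 150/5 = ¥30 ≤ P, so producing beats shutting down (which would give -¥33).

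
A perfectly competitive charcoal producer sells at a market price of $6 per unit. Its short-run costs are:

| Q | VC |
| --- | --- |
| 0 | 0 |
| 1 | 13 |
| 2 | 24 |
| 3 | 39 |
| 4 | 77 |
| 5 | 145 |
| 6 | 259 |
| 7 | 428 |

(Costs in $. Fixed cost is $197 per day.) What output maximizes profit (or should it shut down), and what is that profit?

Q = 0 (shut down); profit = -$197

Compute π = P·Q − TC at each output: Q=0: -197; Q=1: -204; Q=2: -209; Q=3: -218; Q=4: -250; Q=5: -312; Q=6: -420; Q=7: -583.
Profit is highest at Q = 0. Equivalently, the lowest AVC in the table is 24/2 ≈ $12 at Q = 2, and P = $6 falls below it — price never covers variable cost, so the firm shuts down and loses only its fixed cost.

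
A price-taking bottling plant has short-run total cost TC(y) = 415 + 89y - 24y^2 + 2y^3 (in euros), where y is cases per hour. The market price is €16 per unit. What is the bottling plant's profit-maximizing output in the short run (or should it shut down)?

From TC, MC = TC'(y) = 89 - 48y + 6y^2 and AVC = VC/y = 89 - 24y + 2y^2.
AVC is minimized where dAVC/dy = -24 + 4y = 0, at y = 6; min AVC = 89 - 24·6 + 2·6^2 = €17.
With P < min AVC (€16 < €17), every unit sold adds to the loss.
Shutting down limits the loss to fixed cost, €415.

Shut down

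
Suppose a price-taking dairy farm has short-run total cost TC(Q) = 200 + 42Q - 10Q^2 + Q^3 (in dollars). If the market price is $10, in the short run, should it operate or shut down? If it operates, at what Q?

Shut down

Strip out fixed cost: VC = 42Q - 10Q^2 + Q^3. Then AVC = 42 - 10Q + Q^2 and MC = 42 - 20Q + 3Q^2.
AVC hits its minimum where MC = AVC, at Q = 5, giving min AVC = 42 - 10·5 + 5^2 = $17.
Since P = $10 < min AVC = $17, price fails to cover variable cost at any output.
The firm minimizes its loss by shutting down and losing only its fixed cost of $200.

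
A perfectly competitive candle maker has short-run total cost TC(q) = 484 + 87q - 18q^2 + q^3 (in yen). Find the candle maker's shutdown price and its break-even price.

AVC = 87 - 18q + q^2; minimized at q = 9, giving min AVC = ¥6. That is the shutdown price.
ATC = 484/q + 87 - 18q + q^2. Setting dATC/dq = −484/q^2 − 18 + 2q = 0 gives q = 11 (since 2·11^3 − 18·11^2 = 484).
min ATC = 484/11 + 87 − 18·11 + 11^2 = ¥54. That is the break-even price.
Between these two prices the firm operates at a loss; above ¥54 it earns a profit.

Shutdown price = ¥6; break-even price = ¥54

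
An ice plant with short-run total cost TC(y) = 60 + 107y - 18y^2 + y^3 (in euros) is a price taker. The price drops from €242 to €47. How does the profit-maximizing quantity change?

Output falls from 15 to 10

MC = 107 - 36y + 3y^2; the shutdown threshold is min AVC = €26 (at y = 9).
At P = €242 ≥ min AVC, set P = MC on the rising branch: y = 15.
At P = €47 ≥ min AVC, set P = MC: y = 10. The firm stays open but cuts output.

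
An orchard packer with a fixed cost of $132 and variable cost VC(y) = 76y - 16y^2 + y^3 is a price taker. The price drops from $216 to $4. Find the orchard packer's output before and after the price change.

Output falls from 14 to 0 (the firm shuts down)

AVC = 76 - 16y + y^2, minimized at y = 8 where min AVC = $12. MC = 76 - 32y + 3y^2.
With P = $216 above the shutdown price, P = MC gives y = 14.
At P = $4 < min AVC = $12, price no longer covers variable cost at any output, so the firm shuts down: y = 0.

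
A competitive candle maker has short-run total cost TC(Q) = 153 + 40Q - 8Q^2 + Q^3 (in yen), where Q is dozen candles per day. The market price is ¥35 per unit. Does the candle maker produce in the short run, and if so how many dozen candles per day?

Variable cost is VC = 40Q - 8Q^2 + Q^3, so AVC = VC/Q = 40 - 8Q + Q^2 and MC = dTC/dQ = 40 - 16Q + 3Q^2.
AVC is minimized where dAVC/dQ = -8 + 2Q = 0, at Q = 4; min AVC = 40 - 8·4 + 4^2 = ¥24.
Because ¥35 ≥ ¥24, revenue can cover variable cost; the firm operates.
Solving P = MC: 5 - 16Q + 3Q^2 = 0 ⇒ Q = 1/3 or 5. On the upward-sloping branch, Q* = 5.
Check: AVC at Q = 5 is ¥25 ≤ P, so revenue covers variable cost.
Profit = P·Q − TC = 35·5 − 278 = -¥103, a loss, but smaller than the ¥153 fixed cost the firm would lose by shutting down.

Produce at Q = 5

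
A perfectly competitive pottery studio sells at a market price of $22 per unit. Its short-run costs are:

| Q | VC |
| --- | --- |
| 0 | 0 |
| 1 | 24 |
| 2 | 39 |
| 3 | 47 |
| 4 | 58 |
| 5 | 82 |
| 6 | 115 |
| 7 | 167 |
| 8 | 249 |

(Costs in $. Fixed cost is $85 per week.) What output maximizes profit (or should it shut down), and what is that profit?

Q = 4; profit = -$55

Tabulate TR − TC: Q=0: -85; Q=1: -87; Q=2: -80; Q=3: -66; Q=4: -55; Q=5: -57; Q=6: -68; Q=7: -98; Q=8: -158.
Profit is maximized at Q = 4. AVC there is 58/4 = $14.50 ≤ P, so producing beats shutting down (which would give -$85).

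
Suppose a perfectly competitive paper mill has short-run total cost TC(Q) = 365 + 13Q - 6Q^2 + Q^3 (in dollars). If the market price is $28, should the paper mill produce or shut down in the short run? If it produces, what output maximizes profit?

Produce at Q = 5

From TC, MC = TC'(Q) = 13 - 12Q + 3Q^2 and AVC = VC/Q = 13 - 6Q + Q^2.
AVC hits its minimum where MC = AVC, at Q = 3, giving min AVC = 13 - 6·3 + 3^2 = $4.
Because $28 ≥ $4, revenue can cover variable cost; the firm operates.
P = MC gives -15 - 12Q + 3Q^2 = 0, with roots -1 and 5. Take the larger (rising MC): Q* = 5.
Check: AVC at Q = 5 is $8 ≤ P, so revenue covers variable cost.
Profit = P·Q − TC = 28·5 − 405 = -$265, a loss, but smaller than the $365 fixed cost the firm would lose by shutting down.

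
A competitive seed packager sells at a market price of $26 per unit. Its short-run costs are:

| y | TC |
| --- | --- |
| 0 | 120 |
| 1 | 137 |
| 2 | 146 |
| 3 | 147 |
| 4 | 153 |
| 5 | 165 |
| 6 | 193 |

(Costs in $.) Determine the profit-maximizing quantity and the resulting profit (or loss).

Profit at each row (π = 26y − TC): y=0: -120; y=1: -111; y=2: -94; y=3: -69; y=4: -49; y=5: -35; y=6: -37.
Profit is maximized at y = 5. AVC there is 45/5 = $9 ≤ P, so producing beats shutting down (which would give -$120).

y = 5; profit = -$35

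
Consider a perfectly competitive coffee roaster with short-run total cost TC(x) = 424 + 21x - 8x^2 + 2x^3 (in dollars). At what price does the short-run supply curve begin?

$13 per unit

The firm shuts down when price falls below the minimum of average variable cost. AVC = VC/x = 21 - 8x + 2x^2.
dAVC/dx = -8 + 4x = 0 gives x = 2. min AVC = 21 - 8·2 + 2·2^2 = 13.
So the shutdown price is $13.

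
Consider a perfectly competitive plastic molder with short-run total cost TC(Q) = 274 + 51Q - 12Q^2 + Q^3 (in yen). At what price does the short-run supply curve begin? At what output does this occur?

¥15 per unit, at Q = 6

Short-run supply begins at min AVC. From VC = 51Q - 12Q^2 + Q^3, AVC = 51 - 12Q + Q^2.
dAVC/dQ = -12 + 2Q = 0 gives Q = 6. min AVC = 51 - 12·6 + 6^2 = 15.
So the shutdown price is ¥15.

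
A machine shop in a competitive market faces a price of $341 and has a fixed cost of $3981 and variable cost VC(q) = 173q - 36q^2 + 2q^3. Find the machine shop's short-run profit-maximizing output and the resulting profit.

AVC = 173 - 36q + 2q^2 has its minimum $11 at q = 9; price $341 clears that bar, so the firm operates.
With MC = 173 - 72q + 6q^2, P = MC on the upward-sloping part at q* = 14.
TR = 341·14 = 4774. TC = 3981 + 854 = 4835. Profit = 4774 − 4835 = -$61.
By producing, the firm covers all variable cost plus $3920 of fixed cost; shutting down would lose the full $3981.

Profit = -$61 at q = 14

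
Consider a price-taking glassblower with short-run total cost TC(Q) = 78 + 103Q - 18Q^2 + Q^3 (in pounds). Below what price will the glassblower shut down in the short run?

£22 per unit

The shutdown price is the minimum of AVC. VC = 103Q - 18Q^2 + Q^3, so AVC = 103 - 18Q + Q^2.
dAVC/dQ = -18 + 2Q = 0 gives Q = 9. min AVC = 103 - 18·9 + 9^2 = 22.
For P < £22 the firm produces nothing.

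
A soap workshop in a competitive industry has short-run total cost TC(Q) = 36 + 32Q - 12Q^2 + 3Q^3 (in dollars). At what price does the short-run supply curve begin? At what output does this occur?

$20 per unit, at Q = 2

The firm shuts down when price falls below the minimum of average variable cost. AVC = VC/Q = 32 - 12Q + 3Q^2.
dAVC/dQ = -12 + 6Q = 0 gives Q = 2. min AVC = 32 - 12·2 + 3·2^2 = 20.
The firm shuts down for any P below $20.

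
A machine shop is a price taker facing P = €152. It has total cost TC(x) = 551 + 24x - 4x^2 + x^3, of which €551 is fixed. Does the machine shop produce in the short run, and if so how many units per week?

Produce at x = 8

Strip out fixed cost: VC = 24x - 4x^2 + x^3. Then AVC = 24 - 4x + x^2 and MC = 24 - 8x + 3x^2.
AVC is minimized where dAVC/dx = -4 + 2x = 0, at x = 2; min AVC = 24 - 4·2 + 2^2 = €20.
Since P = €152 ≥ min AVC = €20, price covers variable cost and the firm should produce.
P = MC gives -128 - 8x + 3x^2 = 0, with roots -16/3 and 8. Take the larger (rising MC): x* = 8.
Check: AVC at x = 8 is €56 ≤ P, so revenue covers variable cost.
Profit = P·x − TC = 152·8 − 999 = €217.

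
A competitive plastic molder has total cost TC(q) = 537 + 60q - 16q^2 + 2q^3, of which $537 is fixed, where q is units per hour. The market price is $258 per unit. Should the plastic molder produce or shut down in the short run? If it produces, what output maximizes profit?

Produce at q = 9

From TC, MC = TC'(q) = 60 - 32q + 6q^2 and AVC = VC/q = 60 - 16q + 2q^2.
AVC hits its minimum where MC = AVC, at q = 4, giving min AVC = 60 - 16·4 + 2·4^2 = $28.
P = $258 exceeds min AVC = $28, so the firm stays open.
P = MC gives -198 - 32q + 6q^2 = 0, with roots -11/3 and 9. Take the larger (rising MC): q* = 9.
Check: AVC at q = 9 is $78 ≤ P, so revenue covers variable cost.
Profit = P·q − TC = 258·9 − 1239 = $1083.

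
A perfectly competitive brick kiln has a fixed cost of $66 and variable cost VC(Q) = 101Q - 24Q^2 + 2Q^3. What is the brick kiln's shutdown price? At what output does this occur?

$29 per unit, at Q = 6

The firm shuts down when price falls below the minimum of average variable cost. AVC = VC/Q = 101 - 24Q + 2Q^2.
At the minimum of AVC, MC = AVC. MC = 101 - 48Q + 6Q^2; setting MC = AVC gives 4Q^2 - 24Q = 0, so Q = 6. min AVC = 29.
So the shutdown price is $29.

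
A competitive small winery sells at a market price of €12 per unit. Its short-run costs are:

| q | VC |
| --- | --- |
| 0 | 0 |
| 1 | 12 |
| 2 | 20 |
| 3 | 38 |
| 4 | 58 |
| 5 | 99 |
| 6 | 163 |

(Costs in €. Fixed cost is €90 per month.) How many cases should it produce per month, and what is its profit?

q = 2; profit = -€86

Compute π = P·q − TC at each output: q=0: -90; q=1: -90; q=2: -86; q=3: -92; q=4: -100; q=5: -129; q=6: -181.
Profit is maximized at q = 2. AVC there is 20/2 = €10 ≤ P, so producing beats shutting down (which would give -€90).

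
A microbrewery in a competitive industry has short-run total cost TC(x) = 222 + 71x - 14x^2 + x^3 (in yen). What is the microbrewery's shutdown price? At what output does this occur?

¥22 per unit, at x = 7

The firm shuts down when price falls below the minimum of average variable cost. AVC = VC/x = 71 - 14x + x^2.
dAVC/dx = -14 + 2x = 0 gives x = 7. min AVC = 71 - 14·7 + 7^2 = 22.
The firm shuts down for any P below ¥22.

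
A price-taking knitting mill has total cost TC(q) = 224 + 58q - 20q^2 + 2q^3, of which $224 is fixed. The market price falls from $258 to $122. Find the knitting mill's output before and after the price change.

Output falls from 10 to 8

AVC = 58 - 20q + 2q^2, minimized at q = 5 where min AVC = $8. MC = 58 - 40q + 6q^2.
With P = $258 above the shutdown price, P = MC gives q = 10.
At P = $122 ≥ min AVC, set P = MC: q = 8. The firm stays open but cuts output.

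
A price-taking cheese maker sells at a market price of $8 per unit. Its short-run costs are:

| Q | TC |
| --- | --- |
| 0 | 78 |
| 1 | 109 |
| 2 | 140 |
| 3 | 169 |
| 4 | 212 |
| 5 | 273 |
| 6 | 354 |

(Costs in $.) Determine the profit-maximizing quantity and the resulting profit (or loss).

Compute π = P·Q − TC at each output: Q=0: -78; Q=1: -101; Q=2: -124; Q=3: -145; Q=4: -180; Q=5: -233; Q=6: -306.
Profit is highest at Q = 0. Equivalently, the lowest AVC in the table is 91/3 ≈ $30.33 at Q = 3, and P = $8 falls below it — price never covers variable cost, so the firm shuts down and loses only its fixed cost.

Q = 0 (shut down); profit = -$78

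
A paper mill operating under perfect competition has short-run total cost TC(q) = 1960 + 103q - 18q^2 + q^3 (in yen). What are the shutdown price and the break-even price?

Shutdown price = ¥22; break-even price = ¥187

Shutdown price = min AVC. AVC = 103 - 18q + q^2, with vertex at q = 9 and minimum ¥22.
ATC = 1960/q + 103 - 18q + q^2. Setting dATC/dq = −1960/q^2 − 18 + 2q = 0 gives q = 14 (since 2·14^3 − 18·14^2 = 1960).
min ATC = 1960/14 + 103 − 18·14 + 14^2 = ¥187. That is the break-even price.
Between these two prices the firm operates at a loss; above ¥187 it earns a profit.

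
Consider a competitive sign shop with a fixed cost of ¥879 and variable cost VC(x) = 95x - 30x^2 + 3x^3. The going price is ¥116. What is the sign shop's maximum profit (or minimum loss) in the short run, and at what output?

AVC = 95 - 30x + 3x^2 has its minimum ¥20 at x = 5; price ¥116 clears that bar, so the firm operates.
MC = 95 - 60x + 9x^2. Setting P = MC and taking the root on the rising branch gives x* = 7.
TR = 116·7 = 812. TC = 879 + 224 = 1103. Profit = 812 − 1103 = -¥291.
That loss of ¥291 beats the ¥879 the firm would lose by shutting down; producing recovers ¥588 of fixed cost.

Profit = -¥291 at x = 7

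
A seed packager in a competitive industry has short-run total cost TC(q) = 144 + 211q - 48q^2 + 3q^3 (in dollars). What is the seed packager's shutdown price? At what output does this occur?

The shutdown price is the minimum of AVC. VC = 211q - 48q^2 + 3q^3, so AVC = 211 - 48q + 3q^2.
dAVC/dq = -48 + 6q = 0 gives q = 8. min AVC = 211 - 48·8 + 3·8^2 = 19.
The firm shuts down for any P below $19.

$19 per unit, at q = 8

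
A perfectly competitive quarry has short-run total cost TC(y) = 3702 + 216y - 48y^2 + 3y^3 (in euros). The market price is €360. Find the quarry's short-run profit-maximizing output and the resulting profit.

Profit = -€246 at y = 12

AVC = 216 - 48y + 3y^2 has its minimum €24 at y = 8; price €360 clears that bar, so the firm operates.
MC = 216 - 96y + 9y^2. Setting P = MC and taking the root on the rising branch gives y* = 12.
TR = 360·12 = 4320. TC = 3702 + 864 = 4566. Profit = 4320 − 4566 = -€246.
Shutting down would mean losing the fixed cost of €3702, so operating at a loss of €246 is better by €3456.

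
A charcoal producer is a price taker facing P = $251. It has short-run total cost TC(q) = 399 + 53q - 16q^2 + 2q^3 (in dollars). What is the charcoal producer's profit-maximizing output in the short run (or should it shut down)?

Strip out fixed cost: VC = 53q - 16q^2 + 2q^3. Then AVC = 53 - 16q + 2q^2 and MC = 53 - 32q + 6q^2.
AVC is minimized where dAVC/dq = -16 + 4q = 0, at q = 4; min AVC = 53 - 16·4 + 2·4^2 = $21.
Since P = $251 ≥ min AVC = $21, price covers variable cost and the firm should produce.
Set P = MC: 251 = 53 - 32q + 6q^2 → -198 - 32q + 6q^2 = 0. The roots are q = -11/3 and q = 9; the profit-maximizing output is on the rising part of MC, so q* = 9.
Check: AVC at q = 9 is $71 ≤ P, so revenue covers variable cost.
Profit = P·q − TC = 251·9 − 1038 = $1221.

Produce at q = 9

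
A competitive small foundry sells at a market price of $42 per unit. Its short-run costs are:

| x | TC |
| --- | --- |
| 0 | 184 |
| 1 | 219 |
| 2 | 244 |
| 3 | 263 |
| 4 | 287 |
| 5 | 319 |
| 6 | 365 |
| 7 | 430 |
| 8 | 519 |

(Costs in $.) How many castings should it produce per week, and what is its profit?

x = 5; profit = -$109

Profit at each row (π = 42x − TC): x=0: -184; x=1: -177; x=2: -160; x=3: -137; x=4: -119; x=5: -109; x=6: -113; x=7: -136; x=8: -183.
Profit is maximized at x = 5. AVC there is 135/5 = $27 ≤ P, so producing beats shutting down (which would give -$184).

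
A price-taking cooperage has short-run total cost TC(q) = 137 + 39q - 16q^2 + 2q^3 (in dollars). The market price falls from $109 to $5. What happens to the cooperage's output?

AVC = 39 - 16q + 2q^2, minimized at q = 4 where min AVC = $7. MC = 39 - 32q + 6q^2.
With P = $109 above the shutdown price, P = MC gives q = 7.
At P = $5 < min AVC = $7, price no longer covers variable cost at any output, so the firm shuts down: q = 0.

Output falls from 7 to 0 (the firm shuts down)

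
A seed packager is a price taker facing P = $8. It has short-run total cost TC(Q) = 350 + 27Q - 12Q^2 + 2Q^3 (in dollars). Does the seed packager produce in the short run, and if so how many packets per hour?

Shut down

Variable cost is VC = 27Q - 12Q^2 + 2Q^3, so AVC = VC/Q = 27 - 12Q + 2Q^2 and MC = dTC/dQ = 27 - 24Q + 6Q^2.
AVC hits its minimum where MC = AVC, at Q = 3, giving min AVC = 27 - 12·3 + 2·3^2 = $9.
P = $8 lies below min AVC = $9; no output level covers variable cost.
Shutting down limits the loss to fixed cost, $350.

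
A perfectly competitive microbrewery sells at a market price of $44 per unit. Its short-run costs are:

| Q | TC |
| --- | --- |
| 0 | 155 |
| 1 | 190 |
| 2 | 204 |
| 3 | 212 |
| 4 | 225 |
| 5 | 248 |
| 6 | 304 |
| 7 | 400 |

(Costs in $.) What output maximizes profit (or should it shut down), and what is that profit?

Q = 5; profit = -$28

Tabulate TR − TC: Q=0: -155; Q=1: -146; Q=2: -116; Q=3: -80; Q=4: -49; Q=5: -28; Q=6: -40; Q=7: -92.
Profit is maximized at Q = 5. AVC there is 93/5 = $18.60 ≤ P, so producing beats shutting down (which would give -$155).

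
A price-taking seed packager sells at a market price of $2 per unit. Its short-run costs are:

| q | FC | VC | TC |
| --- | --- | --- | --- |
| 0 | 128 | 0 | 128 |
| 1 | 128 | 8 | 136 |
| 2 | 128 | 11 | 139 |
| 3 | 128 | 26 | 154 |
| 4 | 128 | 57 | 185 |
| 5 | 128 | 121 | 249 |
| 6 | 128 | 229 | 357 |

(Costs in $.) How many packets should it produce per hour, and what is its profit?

Tabulate TR − TC: q=0: -128; q=1: -134; q=2: -135; q=3: -148; q=4: -177; q=5: -239; q=6: -345.
Profit is highest at q = 0. Equivalently, the lowest AVC in the table is 11/2 ≈ $5.50 at q = 2, and P = $2 falls below it — price never covers variable cost, so the firm shuts down and loses only its fixed cost.

q = 0 (shut down); profit = -$128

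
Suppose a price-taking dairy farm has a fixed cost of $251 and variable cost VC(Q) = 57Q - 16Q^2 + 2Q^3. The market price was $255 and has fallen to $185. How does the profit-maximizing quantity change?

Output falls from 9 to 8

AVC = 57 - 16Q + 2Q^2, minimized at Q = 4 where min AVC = $25. MC = 57 - 32Q + 6Q^2.
With P = $255 above the shutdown price, P = MC gives Q = 9.
At P = $185 ≥ min AVC, set P = MC: Q = 8. The firm stays open but cuts output.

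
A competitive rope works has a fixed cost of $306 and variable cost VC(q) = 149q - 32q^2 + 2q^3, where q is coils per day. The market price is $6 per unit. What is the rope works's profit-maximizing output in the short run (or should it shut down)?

Shut down

Variable cost is VC = 149q - 32q^2 + 2q^3, so AVC = VC/q = 149 - 32q + 2q^2 and MC = dTC/dq = 149 - 64q + 6q^2.
AVC hits its minimum where MC = AVC, at q = 8, giving min AVC = 149 - 32·8 + 2·8^2 = $21.
P = $6 lies below min AVC = $21; no output level covers variable cost.
The firm minimizes its loss by shutting down and losing only its fixed cost of $306.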